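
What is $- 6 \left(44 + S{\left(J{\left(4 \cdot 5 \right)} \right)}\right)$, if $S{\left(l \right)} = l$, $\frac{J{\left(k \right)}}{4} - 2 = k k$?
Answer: $-9912$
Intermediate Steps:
$J{\left(k \right)} = 8 + 4 k^{2}$ ($J{\left(k \right)} = 8 + 4 k k = 8 + 4 k^{2}$)
$- 6 \left(44 + S{\left(J{\left(4 \cdot 5 \right)} \right)}\right) = - 6 \left(44 + \left(8 + 4 \left(4 \cdot 5\right)^{2}\right)\right) = - 6 \left(44 + \left(8 + 4 \cdot 20^{2}\right)\right) = - 6 \left(44 + \left(8 + 4 \cdot 400\right)\right) = - 6 \left(44 + \left(8 + 1600\right)\right) = - 6 \left(44 + 1608\right) = \left(-6\right) 1652 = -9912$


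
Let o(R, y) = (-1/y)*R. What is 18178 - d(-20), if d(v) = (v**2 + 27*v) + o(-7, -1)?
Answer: 18325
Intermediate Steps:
o(R, y) = -R/y
d(v) = -7 + v**2 + 27*v (d(v) = (v**2 + 27*v) - 1*(-7)/(-1) = (v**2 + 27*v) - 1*(-7)*(-1) = (v**2 + 27*v) - 7 = -7 + v**2 + 27*v)
18178 - d(-20) = 18178 - (-7 + (-20)**2 + 27*(-20)) = 18178 - (-7 + 400 - 540) = 18178 - 1*(-147) = 18178 + 147 = 18325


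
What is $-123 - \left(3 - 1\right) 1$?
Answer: $-125$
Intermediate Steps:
$-123 - \left(3 - 1\right) 1 = -123 - 2 \cdot 1 = -123 - 2 = -125$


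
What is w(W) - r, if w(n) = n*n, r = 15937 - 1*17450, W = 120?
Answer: 15913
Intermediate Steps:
r = -1513 (r = 15937 - 17450 = -1513)
w(n) = n**2
w(W) - r = 120**2 - 1*(-1513) = 14400 + 1513 = 15913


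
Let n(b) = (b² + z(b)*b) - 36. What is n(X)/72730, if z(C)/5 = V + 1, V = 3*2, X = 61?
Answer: 582/7273 ≈ 0.080022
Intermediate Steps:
V = 6
z(C) = 35 (z(C) = 5*(6 + 1) = 5*7 = 35)
n(b) = -36 + b² + 35*b (n(b) = (b² + 35*b) - 36 = -36 + b² + 35*b)
n(X)/72730 = (-36 + 61² + 35*61)/72730 = (-36 + 3721 + 2135)*(1/72730) = 5820*(1/72730) = 582/7273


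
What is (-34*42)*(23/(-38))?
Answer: 16422/19 ≈ 864.32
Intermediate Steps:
(-34*42)*(23/(-38)) = -32844*(-1)/38 = -1428*(-23/38) = 16422/19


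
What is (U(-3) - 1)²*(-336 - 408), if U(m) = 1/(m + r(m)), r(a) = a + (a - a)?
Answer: -3038/3 ≈ -1012.7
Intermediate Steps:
r(a) = a (r(a) = a + 0 = a)
U(m) = 1/(2*m) (U(m) = 1/(m + m) = 1/(2*m))
(U(-3) - 1)²*(-336 - 408) = ((½)/(-3) - 1)²*(-336 - 408) = ((½)*(-⅓) - 1)²*(-744) = (-⅙ - 1)²*(-744) = (-7/6)²*(-744) = (49/36)*(-744) = -3038/3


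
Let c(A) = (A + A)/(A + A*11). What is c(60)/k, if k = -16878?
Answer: -1/101268 ≈ -9.8748e-6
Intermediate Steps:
c(A) = ⅙ (c(A) = (2*A)/(A + 11*A) = (2*A)/((12*A)) = (2*A)*(1/(12*A)) = ⅙)
c(60)/k = (⅙)/(-16878) = (⅙)*(-1/16878) = -1/101268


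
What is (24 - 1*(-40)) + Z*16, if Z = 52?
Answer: 896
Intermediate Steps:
(24 - 1*(-40)) + Z*16 = (24 - 1*(-40)) + 52*16 = (24 + 40) + 832 = 64 + 832 = 896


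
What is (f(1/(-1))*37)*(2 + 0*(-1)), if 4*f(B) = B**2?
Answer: 37/2 ≈ 18.500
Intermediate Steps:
f(B) = B**2/4
(f(1/(-1))*37)*(2 + 0*(-1)) = (((1/(-1))**2/4)*37)*(2 + 0*(-1)) = (((1/4)*(-1)**2)*37)*(2 + 0) = (((1/4)*1)*37)*2 = ((1/4)*37)*2 = (37/4)*2 = 37/2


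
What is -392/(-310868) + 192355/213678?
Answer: 14970193979/16606413126 ≈ 0.90147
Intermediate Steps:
-392/(-310868) + 192355/213678 = -392*(-1/310868) + 192355*(1/213678) = 98/77717 + 192355/213678 = 14970193979/16606413126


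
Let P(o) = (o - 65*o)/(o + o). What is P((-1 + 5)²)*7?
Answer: -224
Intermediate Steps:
P(o) = -32 (P(o) = (-64*o)/((2*o)) = (-64*o)*(1/(2*o)) = -32)
P((-1 + 5)²)*7 = -32*7 = -224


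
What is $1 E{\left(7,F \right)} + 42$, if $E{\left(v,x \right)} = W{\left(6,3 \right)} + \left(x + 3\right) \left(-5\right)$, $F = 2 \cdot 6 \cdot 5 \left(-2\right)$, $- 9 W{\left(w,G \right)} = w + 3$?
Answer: $626$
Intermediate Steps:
$W{\left(w,G \right)} = - \frac{1}{3} - \frac{w}{9}$ ($W{\left(w,G \right)} = - \frac{w + 3}{9} = - \frac{3 + w}{9} = - \frac{1}{3} - \frac{w}{9}$)
$F = -120$ ($F = 12 \cdot 5 \left(-2\right) = 60 \left(-2\right) = -120$)
$E{\left(v,x \right)} = -16 - 5 x$ ($E{\left(v,x \right)} = \left(- \frac{1}{3} - \frac{2}{3}\right) + \left(x + 3\right) \left(-5\right) = \left(- \frac{1}{3} - \frac{2}{3}\right) + \left(3 + x\right) \left(-5\right) = -1 - \left(15 + 5 x\right) = -16 - 5 x$)
$1 E{\left(7,F \right)} + 42 = 1 \left(-16 - -600\right) + 42 = 1 \left(-16 + 600\right) + 42 = 1 \cdot 584 + 42 = 584 + 42 = 626$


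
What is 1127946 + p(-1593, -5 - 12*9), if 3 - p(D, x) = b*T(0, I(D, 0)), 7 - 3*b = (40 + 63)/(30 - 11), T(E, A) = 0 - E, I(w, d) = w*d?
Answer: 1127949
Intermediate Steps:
I(w, d) = d*w
T(E, A) = -E
b = 10/19 (b = 7/3 - (40 + 63)/(3*(30 - 11)) = 7/3 - 103/(3*19) = 7/3 - 1/3*103/19 = 7/3 - 103/57 = 10/19 ≈ 0.52632)
p(D, x) = 3 (p(D, x) = 3 - 10*(-1*0)/19 = 3 - 10*0/19 = 3 - 1*0 = 3 + 0 = 3)
1127946 + p(-1593, -5 - 12*9) = 1127946 + 3 = 1127949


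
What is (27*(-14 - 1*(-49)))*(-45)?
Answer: -42525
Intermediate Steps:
(27*(-14 - 1*(-49)))*(-45) = (27*(-14 + 49))*(-45) = (27*35)*(-45) = 945*(-45) = -42525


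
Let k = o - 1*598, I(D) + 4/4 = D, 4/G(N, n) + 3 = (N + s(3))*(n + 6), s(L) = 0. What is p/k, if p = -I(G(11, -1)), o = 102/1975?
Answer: -5925/3838081 ≈ -0.0015437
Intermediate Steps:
o = 102/1975 (o = 102*(1/1975) = 102/1975 ≈ 0.051646)
G(N, n) = 4/(-3 + N*(6 + n)) (G(N, n) = 4/(-3 + (N + 0)*(n + 6)) = 4/(-3 + N*(6 + n)))
I(D) = -1 + D
k = -1180948/1975 (k = 102/1975 - 1*598 = 102/1975 - 598 = -1180948/1975 ≈ -597.95)
p = 12/13 (p = -(-1 + 4/(-3 + 6*11 + 11*(-1))) = -(-1 + 4/(-3 + 66 - 11)) = -(-1 + 4/52) = -(-1 + 4*(1/52)) = -(-1 + 1/13) = -1*(-12/13) = 12/13 ≈ 0.92308)
p/k = 12/(13*(-1180948/1975)) = (12/13)*(-1975/1180948) = -5925/3838081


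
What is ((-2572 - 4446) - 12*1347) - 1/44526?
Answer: -1032201733/44526 ≈ -23182.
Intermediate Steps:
((-2572 - 4446) - 12*1347) - 1/44526 = (-7018 - 16164) - 1*1/44526 = -23182 - 1/44526 = -1032201733/44526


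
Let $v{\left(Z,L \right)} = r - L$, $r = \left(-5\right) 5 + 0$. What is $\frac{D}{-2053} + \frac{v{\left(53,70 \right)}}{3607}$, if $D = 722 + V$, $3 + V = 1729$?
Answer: $- \frac{9024971}{7405171} \approx -1.2187$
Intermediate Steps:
$V = 1726$ ($V = -3 + 1729 = 1726$)
$r = -25$ ($r = -25 + 0 = -25$)
$v{\left(Z,L \right)} = -25 - L$
$D = 2448$ ($D = 722 + 1726 = 2448$)
$\frac{D}{-2053} + \frac{v{\left(53,70 \right)}}{3607} = \frac{2448}{-2053} + \frac{-25 - 70}{3607} = 2448 \left(- \frac{1}{2053}\right) + \left(-25 - 70\right) \frac{1}{3607} = - \frac{2448}{2053} - \frac{95}{3607} = - \frac{9024971}{7405171}$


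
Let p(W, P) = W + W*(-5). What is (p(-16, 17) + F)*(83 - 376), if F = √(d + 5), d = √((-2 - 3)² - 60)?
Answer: -18752 - 293*√(5 + I*√35) ≈ -19492.0 - 343.32*I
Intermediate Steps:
p(W, P) = -4*W (p(W, P) = W - 5*W = -4*W)
d = I*√35 (d = √((-5)² - 60) = √(25 - 60) = √(-35) = I*√35 ≈ 5.9161*I)
F = √(5 + I*√35) (F = √(I*√35 + 5) = √(5 + I*√35) ≈ 2.5245 + 1.1717*I)
(p(-16, 17) + F)*(83 - 376) = (-4*(-16) + √(5 + I*√35))*(83 - 376) = (64 + √(5 + I*√35))*(-293) = -18752 - 293*√(5 + I*√35)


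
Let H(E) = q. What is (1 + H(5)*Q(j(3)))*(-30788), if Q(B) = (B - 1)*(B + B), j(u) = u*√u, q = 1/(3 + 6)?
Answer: -215516 + 61576*√3/3 ≈ -1.7997e+5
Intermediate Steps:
q = ⅑ (q = 1/9 = ⅑ ≈ 0.11111)
H(E) = ⅑
j(u) = u^(3/2)
Q(B) = 2*B*(-1 + B) (Q(B) = (-1 + B)*(2*B) = 2*B*(-1 + B))
(1 + H(5)*Q(j(3)))*(-30788) = (1 + (2*3^(3/2)*(-1 + 3^(3/2)))/9)*(-30788) = (1 + (2*(3*√3)*(-1 + 3*√3))/9)*(-30788) = (1 + (6*√3*(-1 + 3*√3))/9)*(-30788) = (1 + 2*√3*(-1 + 3*√3)/3)*(-30788) = -30788 - 61576*√3*(-1 + 3*√3)/3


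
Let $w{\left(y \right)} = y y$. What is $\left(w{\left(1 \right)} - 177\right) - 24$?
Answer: $-200$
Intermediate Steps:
$w{\left(y \right)} = y^{2}$
$\left(w{\left(1 \right)} - 177\right) - 24 = \left(1^{2} - 177\right) - 24 = \left(1 - 177\right) - 24 = -176 - 24 = -200$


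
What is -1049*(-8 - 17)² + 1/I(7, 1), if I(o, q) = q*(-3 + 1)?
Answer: -1311251/2 ≈ -6.5563e+5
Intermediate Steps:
I(o, q) = -2*q (I(o, q) = q*(-2) = -2*q)
-1049*(-8 - 17)² + 1/I(7, 1) = -1049*(-8 - 17)² + 1/(-2*1) = -1049*(-25)² + 1/(-2) = -1049*625 - ½ = -655625 - ½ = -1311251/2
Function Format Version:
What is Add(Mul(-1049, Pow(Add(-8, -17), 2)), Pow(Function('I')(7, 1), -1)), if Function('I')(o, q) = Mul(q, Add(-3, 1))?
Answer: Rational(-1311251, 2) ≈ -6.5563e+5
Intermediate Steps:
Function('I')(o, q) = Mul(-2, q) (Function('I')(o, q) = Mul(q, -2) = Mul(-2, q))
Add(Mul(-1049, Pow(Add(-8, -17), 2)), Pow(Function('I')(7, 1), -1)) = Add(Mul(-1049, Pow(Add(-8, -17), 2)), Pow(Mul(-2, 1), -1)) = Add(Mul(-1049, Pow(-25, 2)), Pow(-2, -1)) = Add(Mul(-1049, 625), Rational(-1, 2)) = Add(-655625, Rational(-1, 2)) = Rational(-1311251, 2)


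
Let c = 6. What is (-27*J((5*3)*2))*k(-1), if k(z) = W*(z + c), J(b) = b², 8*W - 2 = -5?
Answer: 91125/2 ≈ 45563.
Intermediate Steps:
W = -3/8 (W = ¼ + (⅛)*(-5) = ¼ - 5/8 = -3/8 ≈ -0.37500)
k(z) = -9/4 - 3*z/8 (k(z) = -3*(z + 6)/8 = -3*(6 + z)/8 = -9/4 - 3*z/8)
(-27*J((5*3)*2))*k(-1) = (-27*((5*3)*2)²)*(-9/4 - 3/8*(-1)) = (-27*(15*2)²)*(-9/4 + 3/8) = -27*30²*(-15/8) = -27*900*(-15/8) = -24300*(-15/8) = 91125/2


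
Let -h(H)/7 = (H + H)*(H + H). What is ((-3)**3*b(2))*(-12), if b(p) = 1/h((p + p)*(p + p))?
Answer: -81/1792 ≈ -0.045201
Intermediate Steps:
h(H) = -28*H**2 (h(H) = -7*(H + H)*(H + H) = -7*2*H*2*H = -28*H**2)
b(p) = -1/(448*p**4) (b(p) = 1/(-28*(p + p)**4) = 1/(-28*16*p**4) = 1/(-448*p**4) = -1/(448*p**4))
((-3)**3*b(2))*(-12) = ((-3)**3*(-1/448/2**4))*(-12) = -(-27)/(448*16)*(-12) = -27*(-1/7168)*(-12) = (27/7168)*(-12) = -81/1792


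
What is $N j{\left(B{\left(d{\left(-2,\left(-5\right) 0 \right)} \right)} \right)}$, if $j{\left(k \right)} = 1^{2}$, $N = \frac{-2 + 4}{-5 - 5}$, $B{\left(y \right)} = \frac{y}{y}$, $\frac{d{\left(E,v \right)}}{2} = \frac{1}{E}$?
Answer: $- \frac{1}{5} \approx -0.2$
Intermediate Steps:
$d{\left(E,v \right)} = \frac{2}{E}$
$B{\left(y \right)} = 1$
$N = - \frac{1}{5}$ ($N = \frac{2}{-10} = 2 \left(- \frac{1}{10}\right) = - \frac{1}{5} \approx -0.2$)
$j{\left(k \right)} = 1$
$N j{\left(B{\left(d{\left(-2,\left(-5\right) 0 \right)} \right)} \right)} = \left(- \frac{1}{5}\right) 1 = - \frac{1}{5}$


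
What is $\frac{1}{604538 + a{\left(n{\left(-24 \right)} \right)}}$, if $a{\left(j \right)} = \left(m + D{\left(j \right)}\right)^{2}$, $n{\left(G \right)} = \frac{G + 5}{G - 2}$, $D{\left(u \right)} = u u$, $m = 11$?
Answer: $\frac{456976}{276320150297} \approx 1.6538 \cdot 10^{-6}$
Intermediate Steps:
$D{\left(u \right)} = u^{2}$
$n{\left(G \right)} = \frac{5 + G}{-2 + G}$
$a{\left(j \right)} = \left(11 + j^{2}\right)^{2}$
$\frac{1}{604538 + a{\left(n{\left(-24 \right)} \right)}} = \frac{1}{604538 + \left(11 + \left(\frac{5 - 24}{-2 - 24}\right)^{2}\right)^{2}} = \frac{1}{604538 + \left(11 + \left(\frac{1}{-26} \left(-19\right)\right)^{2}\right)^{2}} = \frac{1}{604538 + \left(11 + \left(\left(- \frac{1}{26}\right) \left(-19\right)\right)^{2}\right)^{2}} = \frac{1}{604538 + \left(11 + \left(\frac{19}{26}\right)^{2}\right)^{2}} = \frac{1}{604538 + \left(11 + \frac{361}{676}\right)^{2}} = \frac{1}{604538 + \left(\frac{7797}{676}\right)^{2}} = \frac{1}{604538 + \frac{60793209}{456976}} = \frac{1}{\frac{276320150297}{456976}} = \frac{456976}{276320150297}$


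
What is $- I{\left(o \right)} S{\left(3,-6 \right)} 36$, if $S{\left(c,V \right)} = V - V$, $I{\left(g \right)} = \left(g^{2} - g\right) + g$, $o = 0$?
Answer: $0$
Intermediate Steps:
$I{\left(g \right)} = g^{2}$
$S{\left(c,V \right)} = 0$
$- I{\left(o \right)} S{\left(3,-6 \right)} 36 = - 0^{2} \cdot 0 \cdot 36 = - 0 \cdot 0 \cdot 36 = - 0 \cdot 36 = \left(-1\right) 0 = 0$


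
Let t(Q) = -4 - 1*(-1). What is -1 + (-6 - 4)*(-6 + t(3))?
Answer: 89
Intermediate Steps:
t(Q) = -3 (t(Q) = -4 + 1 = -3)
-1 + (-6 - 4)*(-6 + t(3)) = -1 + (-6 - 4)*(-6 - 3) = -1 - 10*(-9) = -1 + 90 = 89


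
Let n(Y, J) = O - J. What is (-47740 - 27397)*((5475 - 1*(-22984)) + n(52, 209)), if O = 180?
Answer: -2136144910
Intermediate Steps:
n(Y, J) = 180 - J
(-47740 - 27397)*((5475 - 1*(-22984)) + n(52, 209)) = (-47740 - 27397)*((5475 - 1*(-22984)) + (180 - 1*209)) = -75137*((5475 + 22984) + (180 - 209)) = -75137*(28459 - 29) = -75137*28430 = -2136144910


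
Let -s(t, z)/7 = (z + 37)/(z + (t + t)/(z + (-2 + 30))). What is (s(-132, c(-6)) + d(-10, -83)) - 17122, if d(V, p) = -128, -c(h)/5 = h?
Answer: -12744101/738 ≈ -17268.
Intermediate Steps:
c(h) = -5*h
s(t, z) = -7*(37 + z)/(z + 2*t/(28 + z)) (s(t, z) = -7*(z + 37)/(z + (t + t)/(z + (-2 + 30))) = -7*(37 + z)/(z + (2*t)/(z + 28)) = -7*(37 + z)/(z + (2*t)/(28 + z)) = -7*(37 + z)/(z + 2*t/(28 + z)))
(s(-132, c(-6)) + d(-10, -83)) - 17122 = (7*(-1036 - (-5*(-6))² - (-325)*(-6))/((-5*(-6))² + 2*(-132) + 28*(-5*(-6))) - 128) - 17122 = (7*(-1036 - 1*30² - 65*30)/(30² - 264 + 28*30) - 128) - 17122 = (7*(-1036 - 1*900 - 1950)/(900 - 264 + 840) - 128) - 17122 = (7*(-1036 - 900 - 1950)/1476 - 128) - 17122 = (7*(1/1476)*(-3886) - 128) - 17122 = (-13601/738 - 128) - 17122 = -108065/738 - 17122 = -12744101/738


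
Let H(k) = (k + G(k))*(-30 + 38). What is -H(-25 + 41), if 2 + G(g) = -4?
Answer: -80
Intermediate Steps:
G(g) = -6 (G(g) = -2 - 4 = -6)
H(k) = -48 + 8*k (H(k) = (k - 6)*(-30 + 38) = (-6 + k)*8 = -48 + 8*k)
-H(-25 + 41) = -(-48 + 8*(-25 + 41)) = -(-48 + 8*16) = -(-48 + 128) = -1*80 = -80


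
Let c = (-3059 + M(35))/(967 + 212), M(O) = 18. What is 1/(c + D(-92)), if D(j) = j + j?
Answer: -1179/219977 ≈ -0.0053596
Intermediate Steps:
D(j) = 2*j
c = -3041/1179 (c = (-3059 + 18)/(967 + 212) = -3041/1179 ≈ -2.5793)
1/(c + D(-92)) = 1/(-3041/1179 + 2*(-92)) = 1/(-3041/1179 - 184) = 1/(-219977/1179) = -1179/219977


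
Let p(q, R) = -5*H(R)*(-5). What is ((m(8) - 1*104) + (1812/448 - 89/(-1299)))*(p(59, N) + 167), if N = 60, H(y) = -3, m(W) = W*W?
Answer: -120085415/36372 ≈ -3301.6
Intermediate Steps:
m(W) = W²
p(q, R) = -75 (p(q, R) = -5*(-3)*(-5) = 15*(-5) = -75)
((m(8) - 1*104) + (1812/448 - 89/(-1299)))*(p(59, N) + 167) = ((8² - 1*104) + (1812/448 - 89/(-1299)))*(-75 + 167) = ((64 - 104) + (1812*(1/448) - 89*(-1/1299)))*92 = (-40 + (453/112 + 89/1299))*92 = (-40 + 598415/145488)*92 = -5221105/145488*92 = -120085415/36372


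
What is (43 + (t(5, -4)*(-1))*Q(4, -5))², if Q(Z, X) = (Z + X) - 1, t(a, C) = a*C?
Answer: 9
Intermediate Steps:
t(a, C) = C*a
Q(Z, X) = -1 + X + Z (Q(Z, X) = (X + Z) - 1 = -1 + X + Z)
(43 + (t(5, -4)*(-1))*Q(4, -5))² = (43 + (-4*5*(-1))*(-1 - 5 + 4))² = (43 - 20*(-1)*(-2))² = (43 + 20*(-2))² = (43 - 40)² = 3² = 9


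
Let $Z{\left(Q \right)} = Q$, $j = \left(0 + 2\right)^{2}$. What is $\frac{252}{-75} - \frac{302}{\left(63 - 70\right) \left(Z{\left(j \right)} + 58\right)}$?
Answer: $- \frac{14453}{5425} \approx -2.6641$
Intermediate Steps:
$j = 4$ ($j = 2^{2} = 4$)
$\frac{252}{-75} - \frac{302}{\left(63 - 70\right) \left(Z{\left(j \right)} + 58\right)} = \frac{252}{-75} - \frac{302}{\left(63 - 70\right) \left(4 + 58\right)} = 252 \left(- \frac{1}{75}\right) - \frac{302}{\left(-7\right) 62} = - \frac{84}{25} - \frac{302}{-434} = - \frac{84}{25} - - \frac{151}{217} = - \frac{84}{25} + \frac{151}{217} = - \frac{14453}{5425}$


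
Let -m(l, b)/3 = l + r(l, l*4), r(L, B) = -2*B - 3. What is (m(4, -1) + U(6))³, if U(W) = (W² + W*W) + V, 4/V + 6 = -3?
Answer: 3248367641/729 ≈ 4.4559e+6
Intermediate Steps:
V = -4/9 (V = 4/(-6 - 3) = 4/(-9) = 4*(-⅑) = -4/9 ≈ -0.44444)
r(L, B) = -3 - 2*B
U(W) = -4/9 + 2*W² (U(W) = (W² + W*W) - 4/9 = (W² + W²) - 4/9 = 2*W² - 4/9 = -4/9 + 2*W²)
m(l, b) = 9 + 21*l (m(l, b) = -3*(l + (-3 - 2*l*4)) = -3*(l + (-3 - 8*l)) = -3*(-3 - 7*l) = 9 + 21*l)
(m(4, -1) + U(6))³ = ((9 + 21*4) + (-4/9 + 2*6²))³ = ((9 + 84) + (-4/9 + 2*36))³ = (93 + (-4/9 + 72))³ = (93 + 644/9)³ = (1481/9)³ = 3248367641/729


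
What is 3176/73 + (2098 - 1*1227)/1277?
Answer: 4119335/93221 ≈ 44.189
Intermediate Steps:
3176/73 + (2098 - 1*1227)/1277 = 3176*(1/73) + (2098 - 1227)*(1/1277) = 3176/73 + 871*(1/1277) = 3176/73 + 871/1277 = 4119335/93221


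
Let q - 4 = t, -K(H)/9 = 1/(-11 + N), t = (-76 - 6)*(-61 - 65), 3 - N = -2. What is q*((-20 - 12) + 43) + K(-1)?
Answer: 227395/2 ≈ 1.1370e+5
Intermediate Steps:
N = 5 (N = 3 - 1*(-2) = 3 + 2 = 5)
t = 10332 (t = -82*(-126) = 10332)
K(H) = 3/2 (K(H) = -9/(-11 + 5) = -9/(-6) = -9*(-⅙) = 3/2)
q = 10336 (q = 4 + 10332 = 10336)
q*((-20 - 12) + 43) + K(-1) = 10336*((-20 - 12) + 43) + 3/2 = 10336*(-32 + 43) + 3/2 = 10336*11 + 3/2 = 113696 + 3/2 = 227395/2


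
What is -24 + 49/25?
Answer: -551/25 ≈ -22.040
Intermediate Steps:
-24 + 49/25 = -551/25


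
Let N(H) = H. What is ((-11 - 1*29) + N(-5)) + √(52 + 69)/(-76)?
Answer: -3431/76 ≈ -45.145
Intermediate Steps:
((-11 - 1*29) + N(-5)) + √(52 + 69)/(-76) = ((-11 - 1*29) - 5) + √(52 + 69)/(-76) = ((-11 - 29) - 5) - √121/76 = (-40 - 5) - 1/76*11 = -45 - 11/76 = -3431/76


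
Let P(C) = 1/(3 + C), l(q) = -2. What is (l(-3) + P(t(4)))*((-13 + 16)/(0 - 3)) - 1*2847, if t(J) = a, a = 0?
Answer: -8536/3 ≈ -2845.3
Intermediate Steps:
t(J) = 0
(l(-3) + P(t(4)))*((-13 + 16)/(0 - 3)) - 1*2847 = (-2 + 1/(3 + 0))*((-13 + 16)/(0 - 3)) - 1*2847 = (-2 + 1/3)*(3/(-3)) - 2847 = (-2 + 1/3)*(3*(-1/3)) - 2847 = -5/3*(-1) - 2847 = 5/3 - 2847 = -8536/3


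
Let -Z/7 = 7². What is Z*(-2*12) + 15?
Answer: 8247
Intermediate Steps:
Z = -343 (Z = -7*7² = -7*49 = -343)
Z*(-2*12) + 15 = -(-686)*12 + 15 = -343*(-24) + 15 = 8232 + 15 = 8247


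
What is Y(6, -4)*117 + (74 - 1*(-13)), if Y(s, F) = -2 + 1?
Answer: -30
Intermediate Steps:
Y(s, F) = -1
Y(6, -4)*117 + (74 - 1*(-13)) = -1*117 + (74 - 1*(-13)) = -117 + (74 + 13) = -117 + 87 = -30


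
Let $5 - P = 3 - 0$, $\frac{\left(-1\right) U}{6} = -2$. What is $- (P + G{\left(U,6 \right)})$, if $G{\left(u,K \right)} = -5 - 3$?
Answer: $6$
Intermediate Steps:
$U = 12$ ($U = \left(-6\right) \left(-2\right) = 12$)
$P = 2$ ($P = 5 - \left(3 - 0\right) = 5 - \left(3 + 0\right) = 5 - 3 = 2$)
$G{\left(u,K \right)} = -8$
$- (P + G{\left(U,6 \right)}) = - (2 - 8) = \left(-1\right) \left(-6\right) = 6$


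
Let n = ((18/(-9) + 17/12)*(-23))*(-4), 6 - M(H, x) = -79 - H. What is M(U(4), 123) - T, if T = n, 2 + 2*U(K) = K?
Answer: 419/3 ≈ 139.67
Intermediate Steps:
U(K) = -1 + K/2
M(H, x) = 85 + H (M(H, x) = 6 - (-79 - H) = 6 + (79 + H) = 85 + H)
n = -161/3 (n = ((18*(-⅑) + 17*(1/12))*(-23))*(-4) = ((-2 + 17/12)*(-23))*(-4) = -7/12*(-23)*(-4) = (161/12)*(-4) = -161/3 ≈ -53.667)
T = -161/3 ≈ -53.667
M(U(4), 123) - T = (85 + (-1 + (½)*4)) - 1*(-161/3) = (85 + (-1 + 2)) + 161/3 = (85 + 1) + 161/3 = 86 + 161/3 = 419/3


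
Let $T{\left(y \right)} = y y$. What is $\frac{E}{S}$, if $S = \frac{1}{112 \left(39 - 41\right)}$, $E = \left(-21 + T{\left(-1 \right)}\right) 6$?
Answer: $26880$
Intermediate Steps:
$T{\left(y \right)} = y^{2}$
$E = -120$ ($E = \left(-21 + \left(-1\right)^{2}\right) 6 = \left(-21 + 1\right) 6 = \left(-20\right) 6 = -120$)
$S = - \frac{1}{224}$ ($S = \frac{1}{112 \left(-2\right)} = \frac{1}{-224} = - \frac{1}{224} \approx -0.0044643$)
$\frac{E}{S} = - \frac{120}{- \frac{1}{224}} = \left(-120\right) \left(-224\right) = 26880$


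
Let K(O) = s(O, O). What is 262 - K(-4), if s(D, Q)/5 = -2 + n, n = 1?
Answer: 267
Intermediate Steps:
s(D, Q) = -5 (s(D, Q) = 5*(-2 + 1) = 5*(-1) = -5)
K(O) = -5
262 - K(-4) = 262 - 1*(-5) = 262 + 5 = 267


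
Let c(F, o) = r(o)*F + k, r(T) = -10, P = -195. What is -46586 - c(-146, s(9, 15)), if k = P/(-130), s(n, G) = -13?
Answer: -96095/2 ≈ -48048.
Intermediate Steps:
k = 3/2 (k = -195/(-130) = -195*(-1/130) = 3/2 ≈ 1.5000)
c(F, o) = 3/2 - 10*F (c(F, o) = -10*F + 3/2 = 3/2 - 10*F)
-46586 - c(-146, s(9, 15)) = -46586 - (3/2 - 10*(-146)) = -46586 - (3/2 + 1460) = -46586 - 1*2923/2 = -46586 - 2923/2 = -96095/2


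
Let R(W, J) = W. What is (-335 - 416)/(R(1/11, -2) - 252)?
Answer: 8261/2771 ≈ 2.9812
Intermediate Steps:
(-335 - 416)/(R(1/11, -2) - 252) = (-335 - 416)/(1/11 - 252) = -751/(1/11 - 252) = -751/(-2771/11) = -751*(-11/2771) = 8261/2771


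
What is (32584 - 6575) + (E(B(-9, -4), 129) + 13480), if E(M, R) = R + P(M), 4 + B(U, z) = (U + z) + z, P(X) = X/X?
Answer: 39619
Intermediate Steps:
P(X) = 1
B(U, z) = -4 + U + 2*z (B(U, z) = -4 + ((U + z) + z) = -4 + (U + 2*z) = -4 + U + 2*z)
E(M, R) = 1 + R (E(M, R) = R + 1 = 1 + R)
(32584 - 6575) + (E(B(-9, -4), 129) + 13480) = (32584 - 6575) + ((1 + 129) + 13480) = 26009 + (130 + 13480) = 26009 + 13610 = 39619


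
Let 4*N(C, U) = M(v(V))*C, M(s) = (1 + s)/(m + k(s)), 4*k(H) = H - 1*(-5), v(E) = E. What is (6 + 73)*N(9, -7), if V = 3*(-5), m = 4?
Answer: -1659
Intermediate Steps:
V = -15
k(H) = 5/4 + H/4 (k(H) = (H - 1*(-5))/4 = (H + 5)/4 = (5 + H)/4 = 5/4 + H/4)
M(s) = (1 + s)/(21/4 + s/4) (M(s) = (1 + s)/(4 + (5/4 + s/4)) = (1 + s)/(21/4 + s/4))
N(C, U) = -7*C/3 (N(C, U) = ((4*(1 - 15)/(21 - 15))*C)/4 = ((4*(-14)/6)*C)/4 = ((4*(⅙)*(-14))*C)/4 = (-28*C/3)/4 = -7*C/3)
(6 + 73)*N(9, -7) = (6 + 73)*(-7/3*9) = 79*(-21) = -1659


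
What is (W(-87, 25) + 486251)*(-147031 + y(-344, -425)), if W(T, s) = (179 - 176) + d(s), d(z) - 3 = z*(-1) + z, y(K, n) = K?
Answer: -71662125375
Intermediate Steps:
d(z) = 3 (d(z) = 3 + (z*(-1) + z) = 3 + (-z + z) = 3 + 0 = 3)
W(T, s) = 6 (W(T, s) = (179 - 176) + 3 = 3 + 3 = 6)
(W(-87, 25) + 486251)*(-147031 + y(-344, -425)) = (6 + 486251)*(-147031 - 344) = 486257*(-147375) = -71662125375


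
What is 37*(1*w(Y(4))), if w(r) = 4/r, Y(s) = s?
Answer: 37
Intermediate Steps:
37*(1*w(Y(4))) = 37*(1*(4/4)) = 37*(1*(4*(1/4))) = 37*(1*1) = 37*1 = 37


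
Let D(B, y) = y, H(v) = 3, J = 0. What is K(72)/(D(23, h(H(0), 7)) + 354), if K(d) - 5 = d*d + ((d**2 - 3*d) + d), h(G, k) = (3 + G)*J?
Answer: 10229/354 ≈ 28.895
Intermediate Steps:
h(G, k) = 0 (h(G, k) = (3 + G)*0 = 0)
K(d) = 5 - 2*d + 2*d**2 (K(d) = 5 + (d*d + ((d**2 - 3*d) + d)) = 5 + (d**2 + (d**2 - 2*d)) = 5 + (-2*d + 2*d**2) = 5 - 2*d + 2*d**2)
K(72)/(D(23, h(H(0), 7)) + 354) = (5 - 2*72 + 2*72**2)/(0 + 354) = (5 - 144 + 2*5184)/354 = (5 - 144 + 10368)*(1/354) = 10229*(1/354) = 10229/354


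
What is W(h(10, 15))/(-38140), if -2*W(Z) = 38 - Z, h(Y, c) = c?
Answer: 23/76280 ≈ 0.00030152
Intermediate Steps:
W(Z) = -19 + Z/2 (W(Z) = -(38 - Z)/2 = -19 + Z/2)
W(h(10, 15))/(-38140) = (-19 + (1/2)*15)/(-38140) = (-19 + 15/2)*(-1/38140) = -23/2*(-1/38140) = 23/76280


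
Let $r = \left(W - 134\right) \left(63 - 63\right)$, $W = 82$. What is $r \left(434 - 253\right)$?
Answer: $0$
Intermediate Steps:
$r = 0$ ($r = \left(82 - 134\right) \left(63 - 63\right) = \left(-52\right) 0 = 0$)
$r \left(434 - 253\right) = 0 \left(434 - 253\right) = 0 \cdot 181 = 0$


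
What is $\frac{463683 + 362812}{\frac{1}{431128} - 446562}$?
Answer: $- \frac{71265027272}{38505076387} \approx -1.8508$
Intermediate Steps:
$\frac{463683 + 362812}{\frac{1}{431128} - 446562} = \frac{826495}{\frac{1}{431128} - 446562} = \frac{826495}{- \frac{192525381935}{431128}} = 826495 \left(- \frac{431128}{192525381935}\right) = - \frac{71265027272}{38505076387}$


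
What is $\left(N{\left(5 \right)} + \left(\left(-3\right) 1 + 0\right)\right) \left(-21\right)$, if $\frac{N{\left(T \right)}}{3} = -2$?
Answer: $189$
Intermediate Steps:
$N{\left(T \right)} = -6$ ($N{\left(T \right)} = 3 \left(-2\right) = -6$)
$\left(N{\left(5 \right)} + \left(\left(-3\right) 1 + 0\right)\right) \left(-21\right) = \left(-6 + \left(\left(-3\right) 1 + 0\right)\right) \left(-21\right) = \left(-6 + \left(-3 + 0\right)\right) \left(-21\right) = \left(-6 - 3\right) \left(-21\right) = \left(-9\right) \left(-21\right) = 189$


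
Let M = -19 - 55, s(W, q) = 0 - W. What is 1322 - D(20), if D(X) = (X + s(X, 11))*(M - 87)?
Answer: 1322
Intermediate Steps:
s(W, q) = -W
M = -74
D(X) = 0 (D(X) = (X - X)*(-74 - 87) = 0*(-161) = 0)
1322 - D(20) = 1322 - 1*0 = 1322 + 0 = 1322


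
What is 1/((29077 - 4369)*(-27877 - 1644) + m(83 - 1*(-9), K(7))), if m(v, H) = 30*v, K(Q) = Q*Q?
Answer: -1/729402108 ≈ -1.3710e-9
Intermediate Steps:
K(Q) = Q²
1/((29077 - 4369)*(-27877 - 1644) + m(83 - 1*(-9), K(7))) = 1/((29077 - 4369)*(-27877 - 1644) + 30*(83 - 1*(-9))) = 1/(24708*(-29521) + 30*(83 + 9)) = 1/(-729404868 + 30*92) = 1/(-729404868 + 2760) = 1/(-729402108) = -1/729402108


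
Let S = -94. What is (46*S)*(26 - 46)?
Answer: 86480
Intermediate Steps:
(46*S)*(26 - 46) = (46*(-94))*(26 - 46) = -4324*(-20) = 86480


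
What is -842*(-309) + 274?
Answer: 260452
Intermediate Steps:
-842*(-309) + 274 = 260178 + 274 = 260452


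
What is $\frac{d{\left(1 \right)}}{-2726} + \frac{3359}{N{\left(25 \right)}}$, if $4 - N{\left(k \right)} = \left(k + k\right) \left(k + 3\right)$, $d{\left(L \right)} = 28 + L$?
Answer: $- \frac{158571}{65612} \approx -2.4168$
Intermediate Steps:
$N{\left(k \right)} = 4 - 2 k \left(3 + k\right)$ ($N{\left(k \right)} = 4 - \left(k + k\right) \left(k + 3\right) = 4 - 2 k \left(3 + k\right)$)
$\frac{d{\left(1 \right)}}{-2726} + \frac{3359}{N{\left(25 \right)}} = \frac{28 + 1}{-2726} + \frac{3359}{4 - 150 - 2 \cdot 25^{2}} = 29 \left(- \frac{1}{2726}\right) + \frac{3359}{4 - 150 - 1250} = - \frac{1}{94} + \frac{3359}{4 - 150 - 1250} = - \frac{1}{94} + \frac{3359}{-1396} = - \frac{1}{94} + 3359 \left(- \frac{1}{1396}\right) = - \frac{1}{94} - \frac{3359}{1396} = - \frac{158571}{65612}$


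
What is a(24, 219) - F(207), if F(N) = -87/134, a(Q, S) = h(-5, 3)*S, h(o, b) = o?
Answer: -146643/134 ≈ -1094.4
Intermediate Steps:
a(Q, S) = -5*S
F(N) = -87/134 (F(N) = -87*1/134 = -87/134)
a(24, 219) - F(207) = -5*219 - 1*(-87/134) = -1095 + 87/134 = -146643/134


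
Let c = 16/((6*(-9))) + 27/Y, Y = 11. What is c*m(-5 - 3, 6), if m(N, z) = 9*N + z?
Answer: -1282/9 ≈ -142.44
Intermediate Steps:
m(N, z) = z + 9*N
c = 641/297 (c = 16/((6*(-9))) + 27/11 = 16/(-54) + 27*(1/11) = 16*(-1/54) + 27/11 = -8/27 + 27/11 = 641/297 ≈ 2.1582)
c*m(-5 - 3, 6) = 641*(6 + 9*(-5 - 3))/297 = 641*(6 + 9*(-8))/297 = 641*(6 - 72)/297 = (641/297)*(-66) = -1282/9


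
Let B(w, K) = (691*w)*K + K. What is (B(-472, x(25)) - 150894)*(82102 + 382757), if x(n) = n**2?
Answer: -94829036752071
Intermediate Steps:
B(w, K) = K + 691*K*w (B(w, K) = 691*K*w + K = K + 691*K*w)
(B(-472, x(25)) - 150894)*(82102 + 382757) = (25**2*(1 + 691*(-472)) - 150894)*(82102 + 382757) = (625*(1 - 326152) - 150894)*464859 = (625*(-326151) - 150894)*464859 = (-203844375 - 150894)*464859 = -203995269*464859 = -94829036752071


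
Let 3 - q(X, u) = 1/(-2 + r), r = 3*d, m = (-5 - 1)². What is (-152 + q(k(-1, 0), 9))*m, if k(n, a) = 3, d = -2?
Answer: -10719/2 ≈ -5359.5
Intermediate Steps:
m = 36 (m = (-6)² = 36)
r = -6 (r = 3*(-2) = -6)
q(X, u) = 25/8 (q(X, u) = 3 - 1/(-2 - 6) = 3 - 1/(-8) = 3 - 1*(-⅛) = 3 + ⅛ = 25/8)
(-152 + q(k(-1, 0), 9))*m = (-152 + 25/8)*36 = -1191/8*36 = -10719/2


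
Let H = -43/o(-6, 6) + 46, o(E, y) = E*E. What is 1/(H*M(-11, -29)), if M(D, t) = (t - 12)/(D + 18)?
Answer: -252/66133 ≈ -0.0038105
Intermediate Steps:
M(D, t) = (-12 + t)/(18 + D)
o(E, y) = E²
H = 1613/36 (H = -43/((-6)²) + 46 = -43/36 + 46 = 1613/36 ≈ 44.806)
1/(H*M(-11, -29)) = 1/(1613*((-12 - 29)/(18 - 11))/36) = 1/(1613*(-41/7)/36) = 1/(1613*((⅐)*(-41))/36) = 1/((1613/36)*(-41/7)) = 1/(-66133/252) = -252/66133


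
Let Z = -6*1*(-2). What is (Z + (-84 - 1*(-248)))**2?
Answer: 30976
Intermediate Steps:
Z = 12 (Z = -6*(-2) = 12)
(Z + (-84 - 1*(-248)))**2 = (12 + (-84 - 1*(-248)))**2 = (12 + (-84 + 248))**2 = (12 + 164)**2 = 176**2 = 30976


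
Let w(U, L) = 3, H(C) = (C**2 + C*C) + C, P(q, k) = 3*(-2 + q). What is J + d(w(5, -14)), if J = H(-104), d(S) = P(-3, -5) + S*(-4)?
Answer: 21501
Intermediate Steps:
P(q, k) = -6 + 3*q
H(C) = C + 2*C**2 (H(C) = (C**2 + C**2) + C = 2*C**2 + C = C + 2*C**2)
d(S) = -15 - 4*S (d(S) = (-6 + 3*(-3)) + S*(-4) = (-6 - 9) - 4*S = -15 - 4*S)
J = 21528 (J = -104*(1 + 2*(-104)) = -104*(1 - 208) = -104*(-207) = 21528)
J + d(w(5, -14)) = 21528 + (-15 - 4*3) = 21528 + (-15 - 12) = 21528 - 27 = 21501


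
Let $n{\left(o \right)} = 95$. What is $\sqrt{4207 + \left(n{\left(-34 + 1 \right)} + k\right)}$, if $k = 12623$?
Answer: $5 \sqrt{677} \approx 130.1$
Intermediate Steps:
$\sqrt{4207 + \left(n{\left(-34 + 1 \right)} + k\right)} = \sqrt{4207 + \left(95 + 12623\right)} = \sqrt{4207 + 12718} = \sqrt{16925} = 5 \sqrt{677}$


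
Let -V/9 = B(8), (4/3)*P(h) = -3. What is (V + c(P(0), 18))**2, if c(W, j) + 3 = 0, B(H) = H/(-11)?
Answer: 1521/121 ≈ 12.570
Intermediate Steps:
P(h) = -9/4 (P(h) = (3/4)*(-3) = -9/4)
B(H) = -H/11 (B(H) = H*(-1/11) = -H/11)
c(W, j) = -3 (c(W, j) = -3 + 0 = -3)
V = 72/11 (V = -(-9)*8/11 = -9*(-8/11) = 72/11 ≈ 6.5455)
(V + c(P(0), 18))**2 = (72/11 - 3)**2 = (39/11)**2 = 1521/121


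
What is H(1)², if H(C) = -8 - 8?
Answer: 256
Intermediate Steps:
H(C) = -16
H(1)² = (-16)² = 256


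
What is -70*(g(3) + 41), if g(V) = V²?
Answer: -3500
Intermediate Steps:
-70*(g(3) + 41) = -70*(3² + 41) = -70*(9 + 41) = -70*50 = -3500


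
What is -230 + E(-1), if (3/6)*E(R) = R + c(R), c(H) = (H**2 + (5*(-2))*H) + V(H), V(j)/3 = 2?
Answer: -198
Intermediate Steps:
V(j) = 6 (V(j) = 3*2 = 6)
c(H) = 6 + H**2 - 10*H (c(H) = (H**2 + (5*(-2))*H) + 6 = (H**2 - 10*H) + 6 = 6 + H**2 - 10*H)
E(R) = 12 - 18*R + 2*R**2 (E(R) = 2*(R + (6 + R**2 - 10*R)) = 2*(6 + R**2 - 9*R) = 12 - 18*R + 2*R**2)
-230 + E(-1) = -230 + (12 - 18*(-1) + 2*(-1)**2) = -230 + (12 + 18 + 2*1) = -230 + (12 + 18 + 2) = -230 + 32 = -198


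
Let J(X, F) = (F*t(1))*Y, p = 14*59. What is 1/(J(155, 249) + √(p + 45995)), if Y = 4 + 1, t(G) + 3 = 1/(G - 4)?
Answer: -4150/17175679 - √46821/17175679 ≈ -0.00025422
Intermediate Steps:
t(G) = -3 + 1/(-4 + G) (t(G) = -3 + 1/(G - 4) = -3 + 1/(-4 + G))
p = 826
Y = 5
J(X, F) = -50*F/3 (J(X, F) = (F*((13 - 3*1)/(-4 + 1)))*5 = (F*((13 - 3)/(-3)))*5 = (F*(-⅓*10))*5 = (F*(-10/3))*5 = -10*F/3*5 = -50*F/3)
1/(J(155, 249) + √(p + 45995)) = 1/(-50/3*249 + √(826 + 45995)) = 1/(-4150 + √46821)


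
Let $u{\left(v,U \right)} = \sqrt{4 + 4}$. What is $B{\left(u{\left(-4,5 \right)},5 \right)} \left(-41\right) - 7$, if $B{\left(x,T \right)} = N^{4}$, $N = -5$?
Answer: $-25632$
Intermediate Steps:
$u{\left(v,U \right)} = 2 \sqrt{2}$ ($u{\left(v,U \right)} = \sqrt{8} = 2 \sqrt{2}$)
$B{\left(x,T \right)} = 625$ ($B{\left(x,T \right)} = \left(-5\right)^{4} = 625$)
$B{\left(u{\left(-4,5 \right)},5 \right)} \left(-41\right) - 7 = 625 \left(-41\right) - 7 = -25625 - 7 = -25632$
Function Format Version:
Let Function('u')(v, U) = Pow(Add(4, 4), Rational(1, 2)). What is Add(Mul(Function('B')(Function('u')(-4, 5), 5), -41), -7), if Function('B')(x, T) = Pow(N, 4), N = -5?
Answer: -25632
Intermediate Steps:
Function('u')(v, U) = Mul(2, Pow(2, Rational(1, 2))) (Function('u')(v, U) = Pow(8, Rational(1, 2)) = Mul(2, Pow(2, Rational(1, 2))))
Function('B')(x, T) = 625 (Function('B')(x, T) = Pow(-5, 4) = 625)
Add(Mul(Function('B')(Function('u')(-4, 5), 5), -41), -7) = Add(Mul(625, -41), -7) = Add(-25625, -7) = -25632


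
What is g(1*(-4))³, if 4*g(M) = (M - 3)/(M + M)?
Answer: 343/32768 ≈ 0.010468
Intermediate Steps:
g(M) = (-3 + M)/(8*M) (g(M) = ((M - 3)/(M + M))/4 = ((-3 + M)/((2*M)))/4 = ((-3 + M)*(1/(2*M)))/4 = ((-3 + M)/(2*M))/4 = (-3 + M)/(8*M))
g(1*(-4))³ = ((-3 + 1*(-4))/(8*((1*(-4)))))³ = ((⅛)*(-3 - 4)/(-4))³ = ((⅛)*(-¼)*(-7))³ = (7/32)³ = 343/32768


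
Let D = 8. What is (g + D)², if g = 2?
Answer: 100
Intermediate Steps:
(g + D)² = (2 + 8)² = 10² = 100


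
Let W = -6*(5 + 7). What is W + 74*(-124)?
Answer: -9248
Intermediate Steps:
W = -72 (W = -6*12 = -72)
W + 74*(-124) = -72 + 74*(-124) = -72 - 9176 = -9248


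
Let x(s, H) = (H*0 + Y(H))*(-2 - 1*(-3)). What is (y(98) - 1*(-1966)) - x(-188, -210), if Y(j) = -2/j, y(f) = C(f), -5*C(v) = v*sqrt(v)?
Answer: 206429/105 - 686*sqrt(2)/5 ≈ 1772.0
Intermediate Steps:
C(v) = -v**(3/2)/5 (C(v) = -v*sqrt(v)/5 = -v**(3/2)/5)
y(f) = -f**(3/2)/5
x(s, H) = -2/H (x(s, H) = (H*0 - 2/H)*(-2 - 1*(-3)) = (0 - 2/H)*(-2 + 3) = -2/H*1 = -2/H)
(y(98) - 1*(-1966)) - x(-188, -210) = (-686*sqrt(2)/5 - 1*(-1966)) - (-2)/(-210) = (-686*sqrt(2)/5 + 1966) - (-2)*(-1)/210 = (-686*sqrt(2)/5 + 1966) - 1*1/105 = (1966 - 686*sqrt(2)/5) - 1/105 = 206429/105 - 686*sqrt(2)/5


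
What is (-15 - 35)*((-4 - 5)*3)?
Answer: 1350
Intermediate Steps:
(-15 - 35)*((-4 - 5)*3) = -(-450)*3 = -50*(-27) = 1350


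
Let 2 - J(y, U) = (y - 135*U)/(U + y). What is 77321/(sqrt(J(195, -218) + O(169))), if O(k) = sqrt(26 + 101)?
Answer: 77321*sqrt(23)/sqrt(29671 + 23*sqrt(127)) ≈ 2143.4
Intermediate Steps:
J(y, U) = 2 - (y - 135*U)/(U + y)
O(k) = sqrt(127)
77321/(sqrt(J(195, -218) + O(169))) = 77321/(sqrt((195 + 137*(-218))/(-218 + 195) + sqrt(127))) = 77321/(sqrt((195 - 29866)/(-23) + sqrt(127))) = 77321/(sqrt(-1/23*(-29671) + sqrt(127))) = 77321/(sqrt(29671/23 + sqrt(127))) = 77321/sqrt(29671/23 + sqrt(127))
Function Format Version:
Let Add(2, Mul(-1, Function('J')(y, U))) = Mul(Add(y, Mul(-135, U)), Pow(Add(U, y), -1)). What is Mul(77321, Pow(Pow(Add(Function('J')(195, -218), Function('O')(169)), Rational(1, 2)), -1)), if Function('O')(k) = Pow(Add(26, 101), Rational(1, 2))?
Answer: Mul(77321, Pow(23, Rational(1, 2)), Pow(Add(29671, Mul(23, Pow(127, Rational(1, 2)))), Rational(-1, 2))) ≈ 2143.4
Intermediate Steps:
Function('J')(y, U) = Add(2, Mul(-1, Pow(Add(U, y), -1), Add(y, Mul(-135, U)))) (Function('J')(y, U) = Add(2, Mul(-1, Mul(Add(y, Mul(-135, U)), Pow(Add(U, y), -1)))) = Add(2, Mul(-1, Mul(Pow(Add(U, y), -1), Add(y, Mul(-135, U))))) = Add(2, Mul(-1, Pow(Add(U, y), -1), Add(y, Mul(-135, U)))))
Function('O')(k) = Pow(127, Rational(1, 2))
Mul(77321, Pow(Pow(Add(Function('J')(195, -218), Function('O')(169)), Rational(1, 2)), -1)) = Mul(77321, Pow(Pow(Add(Mul(Pow(Add(-218, 195), -1), Add(195, Mul(137, -218))), Pow(127, Rational(1, 2))), Rational(1, 2)), -1)) = Mul(77321, Pow(Pow(Add(Mul(Pow(-23, -1), Add(195, -29866)), Pow(127, Rational(1, 2))), Rational(1, 2)), -1)) = Mul(77321, Pow(Pow(Add(Mul(Rational(-1, 23), -29671), Pow(127, Rational(1, 2))), Rational(1, 2)), -1)) = Mul(77321, Pow(Pow(Add(Rational(29671, 23), Pow(127, Rational(1, 2))), Rational(1, 2)), -1)) = Mul(77321, Pow(Add(Rational(29671, 23), Pow(127, Rational(1, 2))), Rational(-1, 2)))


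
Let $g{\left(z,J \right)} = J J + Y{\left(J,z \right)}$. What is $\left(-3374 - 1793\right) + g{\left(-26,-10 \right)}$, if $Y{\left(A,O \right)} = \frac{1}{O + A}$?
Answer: $- \frac{182413}{36} \approx -5067.0$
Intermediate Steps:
$Y{\left(A,O \right)} = \frac{1}{A + O}$
$g{\left(z,J \right)} = J^{2} + \frac{1}{J + z}$ ($g{\left(z,J \right)} = J J + \frac{1}{J + z} = J^{2} + \frac{1}{J + z}$)
$\left(-3374 - 1793\right) + g{\left(-26,-10 \right)} = \left(-3374 - 1793\right) + \frac{1 + \left(-10\right)^{2} \left(-10 - 26\right)}{-10 - 26} = -5167 + \frac{1 + 100 \left(-36\right)}{-36} = -5167 - \frac{1 - 3600}{36} = -5167 - - \frac{3599}{36} = -5167 + \frac{3599}{36} = - \frac{182413}{36}$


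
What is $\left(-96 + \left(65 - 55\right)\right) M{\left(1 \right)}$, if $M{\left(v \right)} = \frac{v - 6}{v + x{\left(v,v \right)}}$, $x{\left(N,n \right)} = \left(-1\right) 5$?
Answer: $- \frac{215}{2} \approx -107.5$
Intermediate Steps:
$x{\left(N,n \right)} = -5$
$M{\left(v \right)} = \frac{-6 + v}{-5 + v}$ ($M{\left(v \right)} = \frac{v - 6}{v - 5} = \frac{-6 + v}{-5 + v}$)
$\left(-96 + \left(65 - 55\right)\right) M{\left(1 \right)} = \left(-96 + \left(65 - 55\right)\right) \frac{-6 + 1}{-5 + 1} = \left(-96 + 10\right) \frac{1}{-4} \left(-5\right) = - 86 \left(\left(- \frac{1}{4}\right) \left(-5\right)\right) = \left(-86\right) \frac{5}{4} = - \frac{215}{2}$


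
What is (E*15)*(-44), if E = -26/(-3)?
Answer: -5720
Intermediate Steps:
E = 26/3 (E = -26*(-1/3) = 26/3 ≈ 8.6667)
(E*15)*(-44) = ((26/3)*15)*(-44) = 130*(-44) = -5720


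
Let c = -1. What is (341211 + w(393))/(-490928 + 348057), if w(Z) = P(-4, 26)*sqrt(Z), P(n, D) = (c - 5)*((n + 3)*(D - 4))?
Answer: -341211/142871 - 132*sqrt(393)/142871 ≈ -2.4066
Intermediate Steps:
P(n, D) = -6*(-4 + D)*(3 + n) (P(n, D) = (-1 - 5)*((n + 3)*(D - 4)) = -6*(3 + n)*(-4 + D) = -6*(-4 + D)*(3 + n))
w(Z) = 132*sqrt(Z) (w(Z) = (72 - 18*26 + 24*(-4) - 6*26*(-4))*sqrt(Z) = (72 - 468 - 96 + 624)*sqrt(Z) = 132*sqrt(Z))
(341211 + w(393))/(-490928 + 348057) = (341211 + 132*sqrt(393))/(-490928 + 348057) = (341211 + 132*sqrt(393))/(-142871) = (341211 + 132*sqrt(393))*(-1/142871) = -341211/142871 - 132*sqrt(393)/142871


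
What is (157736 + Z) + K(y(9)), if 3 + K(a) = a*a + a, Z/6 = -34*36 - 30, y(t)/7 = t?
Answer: 154241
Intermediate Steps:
y(t) = 7*t
Z = -7524 (Z = 6*(-34*36 - 30) = 6*(-1224 - 30) = 6*(-1254) = -7524)
K(a) = -3 + a + a**2 (K(a) = -3 + (a*a + a) = -3 + (a**2 + a) = -3 + (a + a**2) = -3 + a + a**2)
(157736 + Z) + K(y(9)) = (157736 - 7524) + (-3 + 7*9 + (7*9)**2) = 150212 + (-3 + 63 + 63**2) = 150212 + (-3 + 63 + 3969) = 150212 + 4029 = 154241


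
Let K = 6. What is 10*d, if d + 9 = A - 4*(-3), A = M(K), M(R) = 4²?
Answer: 190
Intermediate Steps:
M(R) = 16
A = 16
d = 19 (d = -9 + (16 - 4*(-3)) = -9 + (16 + 12) = -9 + 28 = 19)
10*d = 10*19 = 190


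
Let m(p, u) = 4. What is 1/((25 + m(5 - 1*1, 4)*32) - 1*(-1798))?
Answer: 1/1951 ≈ 0.00051256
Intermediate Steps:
1/((25 + m(5 - 1*1, 4)*32) - 1*(-1798)) = 1/((25 + 4*32) - 1*(-1798)) = 1/((25 + 128) + 1798) = 1/(153 + 1798) = 1/1951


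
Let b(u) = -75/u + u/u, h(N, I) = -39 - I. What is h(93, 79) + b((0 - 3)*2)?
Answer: -209/2 ≈ -104.50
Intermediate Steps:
b(u) = 1 - 75/u (b(u) = -75/u + 1 = 1 - 75/u)
h(93, 79) + b((0 - 3)*2) = (-39 - 1*79) + (-75 + (0 - 3)*2)/(((0 - 3)*2)) = (-39 - 79) + (-75 - 3*2)/((-3*2)) = -118 + (-75 - 6)/(-6) = -118 - ⅙*(-81) = -118 + 27/2 = -209/2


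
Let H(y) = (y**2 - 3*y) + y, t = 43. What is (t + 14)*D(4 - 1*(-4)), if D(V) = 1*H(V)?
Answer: 2736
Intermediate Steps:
H(y) = y**2 - 2*y
D(V) = V*(-2 + V) (D(V) = 1*(V*(-2 + V)) = V*(-2 + V))
(t + 14)*D(4 - 1*(-4)) = (43 + 14)*((4 - 1*(-4))*(-2 + (4 - 1*(-4)))) = 57*((4 + 4)*(-2 + (4 + 4))) = 57*(8*(-2 + 8)) = 57*(8*6) = 57*48 = 2736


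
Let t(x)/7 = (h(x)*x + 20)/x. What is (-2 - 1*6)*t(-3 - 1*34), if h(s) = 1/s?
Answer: 1176/37 ≈ 31.784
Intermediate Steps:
t(x) = 147/x (t(x) = 7*((x/x + 20)/x) = 7*((1 + 20)/x) = 7*(21/x) = 147/x)
(-2 - 1*6)*t(-3 - 1*34) = (-2 - 1*6)*(147/(-3 - 1*34)) = (-2 - 6)*(147/(-3 - 34)) = -1176/(-37) = -1176*(-1)/37 = -8*(-147/37) = 1176/37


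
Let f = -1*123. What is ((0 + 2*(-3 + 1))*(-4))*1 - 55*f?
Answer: 6781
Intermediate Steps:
f = -123
((0 + 2*(-3 + 1))*(-4))*1 - 55*f = ((0 + 2*(-3 + 1))*(-4))*1 - 55*(-123) = ((0 + 2*(-2))*(-4))*1 + 6765 = ((0 - 4)*(-4))*1 + 6765 = -4*(-4)*1 + 6765 = 16*1 + 6765 = 16 + 6765 = 6781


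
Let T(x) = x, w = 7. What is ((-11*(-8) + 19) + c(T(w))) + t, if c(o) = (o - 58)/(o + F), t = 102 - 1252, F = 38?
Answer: -15662/15 ≈ -1044.1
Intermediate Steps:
t = -1150
c(o) = (-58 + o)/(38 + o) (c(o) = (o - 58)/(o + 38) = (-58 + o)/(38 + o))
((-11*(-8) + 19) + c(T(w))) + t = ((-11*(-8) + 19) + (-58 + 7)/(38 + 7)) - 1150 = ((88 + 19) - 51/45) - 1150 = (107 + (1/45)*(-51)) - 1150 = (107 - 17/15) - 1150 = 1588/15 - 1150 = -15662/15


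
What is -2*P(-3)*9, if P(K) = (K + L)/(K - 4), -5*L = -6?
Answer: -162/35 ≈ -4.6286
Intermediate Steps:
L = 6/5 (L = -⅕*(-6) = 6/5 ≈ 1.2000)
P(K) = (6/5 + K)/(-4 + K) (P(K) = (K + 6/5)/(K - 4) = (6/5 + K)/(-4 + K))
-2*P(-3)*9 = -2*(6/5 - 3)/(-4 - 3)*9 = -2*(-9)/((-7)*5)*9 = -(-2)*(-9)/(7*5)*9 = -2*9/35*9 = -18/35*9 = -162/35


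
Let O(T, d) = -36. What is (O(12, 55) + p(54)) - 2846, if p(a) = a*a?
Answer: 34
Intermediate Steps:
p(a) = a**2
(O(12, 55) + p(54)) - 2846 = (-36 + 54**2) - 2846 = (-36 + 2916) - 2846 = 2880 - 2846 = 34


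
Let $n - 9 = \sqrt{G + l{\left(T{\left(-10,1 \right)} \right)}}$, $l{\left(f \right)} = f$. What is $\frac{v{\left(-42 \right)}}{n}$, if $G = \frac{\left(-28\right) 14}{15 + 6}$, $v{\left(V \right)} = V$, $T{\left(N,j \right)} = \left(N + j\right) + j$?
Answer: $- \frac{1134}{323} + \frac{168 i \sqrt{15}}{323} \approx -3.5108 + 2.0144 i$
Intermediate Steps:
$T{\left(N,j \right)} = N + 2 j$
$G = - \frac{56}{3}$ ($G = - \frac{392}{21} = \left(-392\right) \frac{1}{21} = - \frac{56}{3} \approx -18.667$)
$n = 9 + \frac{4 i \sqrt{15}}{3}$ ($n = 9 + \sqrt{- \frac{56}{3} + \left(-10 + 2 \cdot 1\right)} = 9 + \sqrt{- \frac{56}{3} + \left(-10 + 2\right)} = 9 + \sqrt{- \frac{56}{3} - 8} = 9 + \sqrt{- \frac{80}{3}} = 9 + \frac{4 i \sqrt{15}}{3} \approx 9.0 + 5.164 i$)
$\frac{v{\left(-42 \right)}}{n} = - \frac{42}{9 + \frac{4 i \sqrt{15}}{3}}$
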